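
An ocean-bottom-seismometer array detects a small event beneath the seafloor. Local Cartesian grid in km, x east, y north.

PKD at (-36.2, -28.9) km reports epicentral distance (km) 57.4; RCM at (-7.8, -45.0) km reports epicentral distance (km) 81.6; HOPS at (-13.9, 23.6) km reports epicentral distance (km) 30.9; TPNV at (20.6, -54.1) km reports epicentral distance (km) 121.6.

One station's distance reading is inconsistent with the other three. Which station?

Solve using three stations at a time. Using PKD, RCM, HOPS (subtract circle equations pairwise → linear system) gives (x, y) ≈ (-44.5, 27.9).
Distances from that point to each station vs reported:
  PKD: calculated 57.4 vs reported 57.4 → residual 0.0 km
  RCM: calculated 81.6 vs reported 81.6 → residual 0.0 km
  HOPS: calculated 30.9 vs reported 30.9 → residual 0.0 km
  TPNV: calculated 104.7 vs reported 121.6 → residual 16.9 km
PKD, RCM, HOPS are mutually consistent (residuals ≈ 0); TPNV is off by 16.9 km.

TPNV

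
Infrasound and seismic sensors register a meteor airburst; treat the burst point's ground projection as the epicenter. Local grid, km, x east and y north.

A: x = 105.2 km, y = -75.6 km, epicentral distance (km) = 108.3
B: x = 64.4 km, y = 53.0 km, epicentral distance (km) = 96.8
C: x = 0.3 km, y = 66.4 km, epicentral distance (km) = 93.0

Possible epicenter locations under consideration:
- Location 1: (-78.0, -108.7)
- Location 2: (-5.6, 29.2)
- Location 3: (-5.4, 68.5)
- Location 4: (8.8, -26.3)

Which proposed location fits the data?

Location 4

For each candidate, compare |candidate − station| to the reported distance:
Location 1: residuals A 77.9, B 118.7, C 98.8 → max 118.7 km
Location 2: residuals A 44.2, B 22.9, C 55.3 → max 55.3 km
Location 3: residuals A 73.4, B 25.3, C 86.9 → max 86.9 km
Location 4: residuals A 0.0, B 0.0, C 0.1 → max 0.1 km
Only Location 4 has all residuals ≈ 0.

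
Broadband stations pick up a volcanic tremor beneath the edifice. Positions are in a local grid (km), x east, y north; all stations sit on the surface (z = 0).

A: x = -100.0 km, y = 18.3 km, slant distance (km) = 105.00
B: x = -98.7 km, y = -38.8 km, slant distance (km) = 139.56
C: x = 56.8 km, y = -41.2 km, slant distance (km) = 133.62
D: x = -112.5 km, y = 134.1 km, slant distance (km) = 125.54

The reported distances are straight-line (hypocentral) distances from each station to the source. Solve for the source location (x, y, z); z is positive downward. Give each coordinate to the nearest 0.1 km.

x ≈ -14.1 km, y ≈ 65.7 km, depth ≈ 37.4 km

Each station gives a sphere (x−x_i)² + (y−y_i)² + z² = d_i² (stations at z=0).
Subtracting the A sphere from B and C: z² cancels, leaving linear equations in x and y:
2.6 x − 114.2 y = -7539.75
313.6 x − 119.0 y = -12240.51
Solving: x ≈ -14.101, y ≈ 65.701 km (keep extra digits for the depth step; rounded: -14.1, 65.7).
Then from the A sphere: z² = 105.00² − (x + 100.0)² − (y − 18.3)² with x = -14.101, y = 65.701, so z ≈ 37.410 ≈ 37.4 km.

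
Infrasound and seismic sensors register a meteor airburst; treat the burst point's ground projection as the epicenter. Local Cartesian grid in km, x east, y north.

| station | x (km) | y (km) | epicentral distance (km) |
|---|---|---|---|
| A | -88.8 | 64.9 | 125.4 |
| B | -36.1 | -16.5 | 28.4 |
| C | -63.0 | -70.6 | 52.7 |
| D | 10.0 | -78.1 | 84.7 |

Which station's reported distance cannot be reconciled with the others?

Solve using three stations at a time. Using A, B, C (subtract circle equations pairwise → linear system) gives (x, y) ≈ (-20.1, -40.0).
Distances from that point to each station vs reported:
  A: calculated 125.4 vs reported 125.4 → residual 0.0 km
  B: calculated 28.4 vs reported 28.4 → residual 0.0 km
  C: calculated 52.7 vs reported 52.7 → residual 0.0 km
  D: calculated 48.5 vs reported 84.7 → residual 36.2 km
A, B, C are mutually consistent (residuals ≈ 0); D is off by 36.2 km.

D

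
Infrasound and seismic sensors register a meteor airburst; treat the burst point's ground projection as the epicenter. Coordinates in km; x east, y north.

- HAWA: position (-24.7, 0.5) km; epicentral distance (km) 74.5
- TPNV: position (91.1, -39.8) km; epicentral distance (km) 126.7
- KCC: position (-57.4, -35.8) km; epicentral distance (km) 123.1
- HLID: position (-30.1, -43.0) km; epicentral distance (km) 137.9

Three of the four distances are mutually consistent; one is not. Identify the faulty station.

HLID

Solve using three stations at a time. Using HAWA, TPNV, KCC (subtract circle equations pairwise → linear system) gives (x, y) ≈ (16.5, 62.8).
Distances from that point to each station vs reported:
  HAWA: calculated 74.7 vs reported 74.5 → residual 0.2 km
  TPNV: calculated 126.8 vs reported 126.7 → residual 0.1 km
  KCC: calculated 123.2 vs reported 123.1 → residual 0.1 km
  HLID: calculated 115.6 vs reported 137.9 → residual 22.3 km
HAWA, TPNV, KCC are mutually consistent (residuals ≈ 0); HLID is off by 22.3 km.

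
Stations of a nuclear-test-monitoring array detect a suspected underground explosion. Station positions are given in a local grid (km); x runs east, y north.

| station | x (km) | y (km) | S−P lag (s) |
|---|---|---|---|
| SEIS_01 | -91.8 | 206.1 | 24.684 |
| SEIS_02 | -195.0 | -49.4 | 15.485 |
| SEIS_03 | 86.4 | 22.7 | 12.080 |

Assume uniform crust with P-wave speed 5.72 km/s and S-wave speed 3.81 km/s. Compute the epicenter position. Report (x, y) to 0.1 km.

x ≈ -19.1 km, y ≈ -66.0 km

Distance from S−P lag: d = Δt · v_P v_S / (v_P − v_S) = Δt · (5.72·3.81)/(5.72−3.81) ≈ 11.4101·Δt.
So d_SEIS_01 = 281.65, d_SEIS_02 = 176.68, d_SEIS_03 = 137.83 km.
Circle about each station: (x + 91.8)² + (y − 206.1)² = 281.65²; (x + 195.0)² + (y + 49.4)² = 176.68²; (x − 86.4)² + (y − 22.7)² = 137.83².
Subtracting the SEIS_01 equation from the SEIS_02 and SEIS_03 equations removes the quadratic terms:
-206.4 x − 511.0 y = 37671.81
356.4 x − 366.8 y = 17405.41
Solving the 2×2 system: x ≈ -19.1, y ≈ -66.0 km.
Check against SEIS_01 (with the unrounded x, y): √((x + 91.8)²+(y − 206.1)²) = 281.65 ≈ 281.65 km. ✓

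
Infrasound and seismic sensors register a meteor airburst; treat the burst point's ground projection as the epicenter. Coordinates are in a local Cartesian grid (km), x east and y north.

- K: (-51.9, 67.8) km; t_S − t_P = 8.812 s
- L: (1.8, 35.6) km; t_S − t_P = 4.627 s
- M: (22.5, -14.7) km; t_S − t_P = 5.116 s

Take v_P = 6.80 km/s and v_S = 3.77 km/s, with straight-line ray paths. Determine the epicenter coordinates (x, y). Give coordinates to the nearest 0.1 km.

-17.6 km east, 1.6 km north

Distance from S−P lag: d = Δt · v_P v_S / (v_P − v_S) = Δt · (6.80·3.77)/(6.80−3.77) ≈ 8.4607·Δt.
So d_K = 74.56, d_L = 39.15, d_M = 43.29 km.
Circle about each station: (x + 51.9)² + (y − 67.8)² = 74.56²; (x − 1.8)² + (y − 35.6)² = 39.15²; (x − 22.5)² + (y + 14.7)² = 43.29².
Subtracting pairs of circle equations eliminates x²+y² and gives linear equations (the radical axes):
107.4 x − 64.4 y = -1993.38
148.8 x − 165.0 y = -2882.94
Solving the 2×2 system: x ≈ -17.6, y ≈ 1.6 km.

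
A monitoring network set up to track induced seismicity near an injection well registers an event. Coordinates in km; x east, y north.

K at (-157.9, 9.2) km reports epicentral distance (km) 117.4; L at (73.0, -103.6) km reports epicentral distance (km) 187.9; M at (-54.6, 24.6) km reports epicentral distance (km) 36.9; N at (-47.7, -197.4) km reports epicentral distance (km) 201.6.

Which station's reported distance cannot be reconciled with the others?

Solve using three stations at a time. Using L, M, N (subtract circle equations pairwise → linear system) gives (x, y) ≈ (-83.0, 1.1).
Distances from that point to each station vs reported:
  K: calculated 75.3 vs reported 117.4 → residual 42.1 km
  L: calculated 187.9 vs reported 187.9 → residual 0.0 km
  M: calculated 36.9 vs reported 36.9 → residual 0.0 km
  N: calculated 201.6 vs reported 201.6 → residual 0.0 km
L, M, N are mutually consistent (residuals ≈ 0); K is off by 42.1 km.

K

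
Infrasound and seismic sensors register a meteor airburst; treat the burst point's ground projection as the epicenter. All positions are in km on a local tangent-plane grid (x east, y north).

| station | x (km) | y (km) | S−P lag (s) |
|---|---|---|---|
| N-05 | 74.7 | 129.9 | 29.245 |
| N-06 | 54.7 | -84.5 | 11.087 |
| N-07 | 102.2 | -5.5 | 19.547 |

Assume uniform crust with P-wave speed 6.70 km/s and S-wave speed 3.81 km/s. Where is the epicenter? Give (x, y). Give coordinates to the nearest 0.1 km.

Distance from S−P lag: d = Δt · v_P v_S / (v_P − v_S) = Δt · (6.70·3.81)/(6.70−3.81) ≈ 8.8329·Δt.
So d_N-05 = 258.32, d_N-06 = 97.93, d_N-07 = 172.66 km.
Circle about each station: (x − 74.7)² + (y − 129.9)² = 258.32²; (x − 54.7)² + (y + 84.5)² = 97.93²; (x − 102.2)² + (y + 5.5)² = 172.66².
Subtracting the N-05 equation from the N-06 and N-07 equations removes the quadratic terms:
-40.0 x − 428.8 y = 44817.18
55.0 x − 270.8 y = 24938.74
Solving the 2×2 system: x ≈ -41.9, y ≈ -100.6 km.
Check against N-05 (with the unrounded x, y): √((x − 74.7)²+(y − 129.9)²) = 258.33 ≈ 258.32 km. ✓

-41.9 km east, -100.6 km north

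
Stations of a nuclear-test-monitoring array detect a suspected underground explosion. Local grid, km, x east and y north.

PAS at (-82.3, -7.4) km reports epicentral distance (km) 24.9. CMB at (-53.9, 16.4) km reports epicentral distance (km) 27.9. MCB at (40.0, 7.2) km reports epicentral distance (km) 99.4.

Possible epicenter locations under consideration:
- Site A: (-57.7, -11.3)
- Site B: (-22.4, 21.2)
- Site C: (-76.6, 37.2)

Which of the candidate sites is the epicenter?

For each candidate, compare |candidate − station| to the reported distance:
Site A: residuals PAS 0.0, CMB 0.1, MCB 0.0 → max 0.1 km
Site B: residuals PAS 41.5, CMB 4.0, MCB 35.4 → max 41.5 km
Site C: residuals PAS 20.1, CMB 2.9, MCB 21.0 → max 21.0 km
Only Site A has all residuals ≈ 0.

Site A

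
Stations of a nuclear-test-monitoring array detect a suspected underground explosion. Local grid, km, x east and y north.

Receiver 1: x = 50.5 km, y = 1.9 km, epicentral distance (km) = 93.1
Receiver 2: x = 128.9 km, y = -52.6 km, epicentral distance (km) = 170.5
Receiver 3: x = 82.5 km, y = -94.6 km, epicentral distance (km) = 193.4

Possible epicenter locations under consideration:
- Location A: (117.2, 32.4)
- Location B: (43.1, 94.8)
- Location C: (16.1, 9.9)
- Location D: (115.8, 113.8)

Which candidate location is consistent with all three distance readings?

For each candidate, compare |candidate − station| to the reported distance:
Location A: residuals Receiver 1 19.8, Receiver 2 84.7, Receiver 3 61.7 → max 84.7 km
Location B: residuals Receiver 1 0.1, Receiver 2 0.1, Receiver 3 0.1 → max 0.1 km
Location C: residuals Receiver 1 57.8, Receiver 2 41.5, Receiver 3 69.6 → max 69.6 km
Location D: residuals Receiver 1 36.5, Receiver 2 3.6, Receiver 3 17.6 → max 36.5 km
Only Location B has all residuals ≈ 0.

Location B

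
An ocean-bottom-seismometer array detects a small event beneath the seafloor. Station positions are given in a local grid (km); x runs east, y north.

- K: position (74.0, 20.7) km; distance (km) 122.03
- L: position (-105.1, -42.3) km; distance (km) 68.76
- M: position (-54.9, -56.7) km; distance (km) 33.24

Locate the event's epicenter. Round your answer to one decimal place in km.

x ≈ -37.8 km, y ≈ -28.2 km

Circle about each station: (x − 74.0)² + (y − 20.7)² = 122.03²; (x + 105.1)² + (y + 42.3)² = 68.76²; (x + 54.9)² + (y + 56.7)² = 33.24².
Subtracting pairs of circle equations eliminates x²+y² and gives linear equations (the radical axes):
-358.2 x − 126.0 y = 17094.19
-257.8 x − 154.8 y = 14110.83
Solving the 2×2 system: x ≈ -37.8, y ≈ -28.2 km.
Check against K (with the unrounded x, y): √((x − 74.0)²+(y − 20.7)²) = 122.03 ≈ 122.03 km. ✓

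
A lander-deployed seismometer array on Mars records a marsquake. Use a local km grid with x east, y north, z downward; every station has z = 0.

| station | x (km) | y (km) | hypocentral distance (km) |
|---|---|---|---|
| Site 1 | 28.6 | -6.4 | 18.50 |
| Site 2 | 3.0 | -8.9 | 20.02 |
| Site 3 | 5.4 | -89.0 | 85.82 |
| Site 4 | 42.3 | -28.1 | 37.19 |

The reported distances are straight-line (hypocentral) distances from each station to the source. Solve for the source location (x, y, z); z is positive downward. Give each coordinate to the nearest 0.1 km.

Each station gives a sphere (x−x_i)² + (y−y_i)² + z² = d_i² (stations at z=0).
Subtracting the Site 1 sphere from Site 2 and Site 3: z² cancels, leaving linear equations in x and y:
-51.2 x − 5.0 y = -829.26
-46.4 x − 165.2 y = 68.42
Solving: x ≈ 16.695, y ≈ -5.103 km (keep extra digits for the depth step; rounded: 16.7, -5.1).
Then from the Site 1 sphere: z² = 18.50² − (x − 28.6)² − (y + 6.4)² with x = 16.695, y = -5.103, so z ≈ 14.101 ≈ 14.1 km.

(16.7, -5.1, 14.1)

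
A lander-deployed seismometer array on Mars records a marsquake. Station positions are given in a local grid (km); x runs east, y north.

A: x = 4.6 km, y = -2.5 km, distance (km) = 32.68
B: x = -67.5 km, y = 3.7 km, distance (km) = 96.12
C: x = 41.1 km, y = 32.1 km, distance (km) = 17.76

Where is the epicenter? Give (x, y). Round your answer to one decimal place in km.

Circle about each station: (x − 4.6)² + (y + 2.5)² = 32.68²; (x + 67.5)² + (y − 3.7)² = 96.12²; (x − 41.1)² + (y − 32.1)² = 17.76².
Subtracting pairs of circle equations eliminates x²+y² and gives linear equations (the radical axes):
-144.2 x + 12.4 y = -3628.54
73.0 x + 69.2 y = 3444.77
Solving the 2×2 system: x ≈ 27.0, y ≈ 21.3 km.
Check against A (with the unrounded x, y): √((x − 4.6)²+(y + 2.5)²) = 32.68 ≈ 32.68 km. ✓

x ≈ 27.0 km, y ≈ 21.3 km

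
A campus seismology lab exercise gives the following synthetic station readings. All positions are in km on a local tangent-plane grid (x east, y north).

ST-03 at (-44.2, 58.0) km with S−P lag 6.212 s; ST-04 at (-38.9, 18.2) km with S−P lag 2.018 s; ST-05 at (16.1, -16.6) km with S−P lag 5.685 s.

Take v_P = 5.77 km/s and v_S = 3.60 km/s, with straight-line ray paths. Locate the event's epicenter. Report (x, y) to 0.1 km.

Distance from S−P lag: d = Δt · v_P v_S / (v_P − v_S) = Δt · (5.77·3.60)/(5.77−3.60) ≈ 9.5724·Δt.
So d_ST-03 = 59.46, d_ST-04 = 19.32, d_ST-05 = 54.42 km.
Circle about each station: (x + 44.2)² + (y − 58.0)² = 59.46²; (x + 38.9)² + (y − 18.2)² = 19.32²; (x − 16.1)² + (y + 16.6)² = 54.42².
Subtracting pairs of circle equations eliminates x²+y² and gives linear equations (the radical axes):
10.6 x − 79.6 y = -310.96
120.6 x − 149.2 y = -4208.91
Solving the 2×2 system: x ≈ -36.0, y ≈ -0.9 km.

x ≈ -36.0 km, y ≈ -0.9 km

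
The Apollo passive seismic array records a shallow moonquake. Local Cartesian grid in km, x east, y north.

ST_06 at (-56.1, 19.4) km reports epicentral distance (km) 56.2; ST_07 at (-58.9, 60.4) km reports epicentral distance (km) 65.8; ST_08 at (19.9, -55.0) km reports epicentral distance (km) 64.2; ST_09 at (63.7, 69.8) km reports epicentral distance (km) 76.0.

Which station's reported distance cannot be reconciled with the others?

Solve using three stations at a time. Using ST_06, ST_07, ST_09 (subtract circle equations pairwise → linear system) gives (x, y) ≈ (-0.8, 29.5).
Distances from that point to each station vs reported:
  ST_06: calculated 56.2 vs reported 56.2 → residual 0.0 km
  ST_07: calculated 65.8 vs reported 65.8 → residual 0.0 km
  ST_08: calculated 87.0 vs reported 64.2 → residual 22.8 km
  ST_09: calculated 76.0 vs reported 76.0 → residual 0.0 km
ST_06, ST_07, ST_09 are mutually consistent (residuals ≈ 0); ST_08 is off by 22.8 km.

ST_08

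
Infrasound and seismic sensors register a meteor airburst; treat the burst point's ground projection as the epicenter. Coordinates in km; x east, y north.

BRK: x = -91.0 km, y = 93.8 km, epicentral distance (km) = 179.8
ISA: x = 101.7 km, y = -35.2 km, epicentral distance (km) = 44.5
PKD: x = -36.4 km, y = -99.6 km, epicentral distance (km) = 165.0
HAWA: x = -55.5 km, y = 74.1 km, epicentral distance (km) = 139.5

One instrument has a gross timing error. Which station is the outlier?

ISA

Solve using three stations at a time. Using BRK, PKD, HAWA (subtract circle equations pairwise → linear system) gives (x, y) ≈ (74.1, 22.8).
Distances from that point to each station vs reported:
  BRK: calculated 179.7 vs reported 179.8 → residual 0.1 km
  ISA: calculated 64.2 vs reported 44.5 → residual 19.7 km
  PKD: calculated 164.9 vs reported 165.0 → residual 0.1 km
  HAWA: calculated 139.3 vs reported 139.5 → residual 0.2 km
BRK, PKD, HAWA are mutually consistent (residuals ≈ 0); ISA is off by 19.7 km.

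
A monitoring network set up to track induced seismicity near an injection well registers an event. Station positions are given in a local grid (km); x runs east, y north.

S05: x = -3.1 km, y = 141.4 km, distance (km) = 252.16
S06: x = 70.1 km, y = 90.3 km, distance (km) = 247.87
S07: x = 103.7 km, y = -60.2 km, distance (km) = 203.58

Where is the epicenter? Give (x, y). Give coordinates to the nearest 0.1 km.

-97.3 km east, -92.5 km north

Circle about each station: (x + 3.1)² + (y − 141.4)² = 252.16²; (x − 70.1)² + (y − 90.3)² = 247.87²; (x − 103.7)² + (y + 60.2)² = 203.58².
Subtracting the S05 equation from the S06 and S07 equations removes the quadratic terms:
146.4 x − 102.2 y = -4790.34
213.6 x − 403.2 y = 16514.01
Solving the 2×2 system: x ≈ -97.3, y ≈ -92.5 km.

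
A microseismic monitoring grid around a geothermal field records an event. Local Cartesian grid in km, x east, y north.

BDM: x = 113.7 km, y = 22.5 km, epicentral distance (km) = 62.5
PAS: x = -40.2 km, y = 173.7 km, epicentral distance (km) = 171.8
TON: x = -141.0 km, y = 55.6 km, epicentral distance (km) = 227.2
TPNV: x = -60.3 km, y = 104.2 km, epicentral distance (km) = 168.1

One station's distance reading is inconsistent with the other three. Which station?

TON

Solve using three stations at a time. Using BDM, PAS, TPNV (subtract circle equations pairwise → linear system) gives (x, y) ≈ (106.6, 84.5).
Distances from that point to each station vs reported:
  BDM: calculated 62.4 vs reported 62.5 → residual 0.1 km
  PAS: calculated 171.8 vs reported 171.8 → residual 0.0 km
  TON: calculated 249.3 vs reported 227.2 → residual 22.1 km
  TPNV: calculated 168.1 vs reported 168.1 → residual 0.0 km
BDM, PAS, TPNV are mutually consistent (residuals ≈ 0); TON is off by 22.1 km.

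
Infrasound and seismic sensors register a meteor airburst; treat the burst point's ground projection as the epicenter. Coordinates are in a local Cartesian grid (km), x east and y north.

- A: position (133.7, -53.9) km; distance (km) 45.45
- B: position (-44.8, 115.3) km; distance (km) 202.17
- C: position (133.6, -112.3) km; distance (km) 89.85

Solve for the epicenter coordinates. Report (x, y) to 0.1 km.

Circle about each station: (x − 133.7)² + (y + 53.9)² = 45.45²; (x + 44.8)² + (y − 115.3)² = 202.17²; (x − 133.6)² + (y + 112.3)² = 89.85².
Subtracting pairs of circle equations eliminates x²+y² and gives linear equations (the radical axes):
-357.0 x + 338.4 y = -44286.78
-0.2 x − 116.8 y = 3672.03
Solving the 2×2 system: x ≈ 94.1, y ≈ -31.6 km.

94.1 km east, -31.6 km north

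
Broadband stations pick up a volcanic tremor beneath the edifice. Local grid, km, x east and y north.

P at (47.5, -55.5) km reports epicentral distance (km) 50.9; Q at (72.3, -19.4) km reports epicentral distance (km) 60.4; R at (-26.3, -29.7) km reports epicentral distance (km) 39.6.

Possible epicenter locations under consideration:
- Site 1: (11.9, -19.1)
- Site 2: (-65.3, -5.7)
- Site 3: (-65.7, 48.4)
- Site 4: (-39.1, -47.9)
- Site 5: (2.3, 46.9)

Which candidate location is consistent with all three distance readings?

For each candidate, compare |candidate − station| to the reported distance:
Site 1: residuals P 0.0, Q 0.0, R 0.0 → max 0.0 km
Site 2: residuals P 72.4, Q 77.9, R 6.2 → max 77.9 km
Site 3: residuals P 102.8, Q 93.4, R 47.9 → max 102.8 km
Site 4: residuals P 36.0, Q 54.6, R 17.3 → max 54.6 km
Site 5: residuals P 61.0, Q 36.0, R 42.2 → max 61.0 km
Only Site 1 has all residuals ≈ 0.

Site 1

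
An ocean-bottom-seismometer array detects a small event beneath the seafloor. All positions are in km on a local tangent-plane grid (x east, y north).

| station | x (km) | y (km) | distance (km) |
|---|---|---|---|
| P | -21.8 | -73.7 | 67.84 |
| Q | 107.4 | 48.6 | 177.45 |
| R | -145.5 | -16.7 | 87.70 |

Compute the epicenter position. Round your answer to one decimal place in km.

x ≈ -57.8 km, y ≈ -16.2 km

Circle about each station: (x + 21.8)² + (y + 73.7)² = 67.84²; (x − 107.4)² + (y − 48.6)² = 177.45²; (x + 145.5)² + (y + 16.7)² = 87.70².
Subtracting pairs of circle equations eliminates x²+y² and gives linear equations (the radical axes):
258.4 x + 244.6 y = -18896.45
-247.4 x + 114.0 y = 12453.19
Solving the 2×2 system: x ≈ -57.8, y ≈ -16.2 km.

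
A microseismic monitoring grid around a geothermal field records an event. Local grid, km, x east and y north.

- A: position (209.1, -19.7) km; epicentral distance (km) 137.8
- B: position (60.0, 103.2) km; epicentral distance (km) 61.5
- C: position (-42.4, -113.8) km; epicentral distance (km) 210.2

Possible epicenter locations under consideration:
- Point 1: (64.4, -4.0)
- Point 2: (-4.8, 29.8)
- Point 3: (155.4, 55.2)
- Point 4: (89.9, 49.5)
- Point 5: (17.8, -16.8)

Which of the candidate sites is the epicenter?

For each candidate, compare |candidate − station| to the reported distance:
Point 1: residuals A 7.7, B 45.8, C 57.0 → max 57.0 km
Point 2: residuals A 81.8, B 36.4, C 61.8 → max 81.8 km
Point 3: residuals A 45.6, B 45.3, C 50.0 → max 50.0 km
Point 4: residuals A 0.0, B 0.0, C 0.0 → max 0.0 km
Point 5: residuals A 53.5, B 65.7, C 96.0 → max 96.0 km
Only Point 4 has all residuals ≈ 0.

Point 4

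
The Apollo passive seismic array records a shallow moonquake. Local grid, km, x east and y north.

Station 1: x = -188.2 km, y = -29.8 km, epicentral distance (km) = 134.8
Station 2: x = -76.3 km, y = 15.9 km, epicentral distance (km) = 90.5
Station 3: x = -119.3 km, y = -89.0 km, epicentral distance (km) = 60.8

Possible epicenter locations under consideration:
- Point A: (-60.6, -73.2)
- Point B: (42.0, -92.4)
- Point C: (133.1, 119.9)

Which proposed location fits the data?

Point A

For each candidate, compare |candidate − station| to the reported distance:
Point A: residuals Station 1 0.0, Station 2 0.0, Station 3 0.0 → max 0.0 km
Point B: residuals Station 1 103.8, Station 2 69.9, Station 3 100.5 → max 103.8 km
Point C: residuals Station 1 219.7, Station 2 143.3, Station 3 266.8 → max 266.8 km
Only Point A has all residuals ≈ 0.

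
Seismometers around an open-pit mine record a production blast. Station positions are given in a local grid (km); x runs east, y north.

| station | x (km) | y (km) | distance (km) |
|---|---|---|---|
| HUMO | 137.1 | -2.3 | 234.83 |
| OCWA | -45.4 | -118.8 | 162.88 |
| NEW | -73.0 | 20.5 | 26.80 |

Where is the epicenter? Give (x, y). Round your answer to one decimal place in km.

(-94.5, 36.5)

Circle about each station: (x − 137.1)² + (y + 2.3)² = 234.83²; (x + 45.4)² + (y + 118.8)² = 162.88²; (x + 73.0)² + (y − 20.5)² = 26.80².
Subtracting the HUMO equation from the OCWA and NEW equations removes the quadratic terms:
-365.0 x − 233.0 y = 25988.13
-420.2 x + 45.6 y = 41374.44
Solving the 2×2 system: x ≈ -94.5, y ≈ 36.5 km.
Check against HUMO (with the unrounded x, y): √((x − 137.1)²+(y + 2.3)²) = 234.83 ≈ 234.83 km. ✓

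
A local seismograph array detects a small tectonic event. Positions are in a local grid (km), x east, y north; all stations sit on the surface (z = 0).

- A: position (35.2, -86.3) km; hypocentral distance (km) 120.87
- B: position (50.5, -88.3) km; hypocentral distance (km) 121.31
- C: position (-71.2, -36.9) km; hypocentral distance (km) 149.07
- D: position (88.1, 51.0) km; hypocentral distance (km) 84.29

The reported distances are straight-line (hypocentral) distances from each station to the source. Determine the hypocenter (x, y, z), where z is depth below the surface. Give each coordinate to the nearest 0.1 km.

Each station gives a sphere (x−x_i)² + (y−y_i)² + z² = d_i² (stations at z=0).
Subtracting the A sphere from B and C: z² cancels, leaving linear equations in x and y:
30.6 x − 4.0 y = 1553.85
-212.8 x + 98.8 y = -9867.99
Solving: x ≈ 52.507, y ≈ 13.213 km (keep extra digits for the depth step; rounded: 52.5, 13.2).
Then from the A sphere: z² = 120.87² − (x − 35.2)² − (y + 86.3)² with x = 52.507, y = 13.213, so z ≈ 66.387 ≈ 66.4 km.

x ≈ 52.5 km, y ≈ 13.2 km, depth ≈ 66.4 km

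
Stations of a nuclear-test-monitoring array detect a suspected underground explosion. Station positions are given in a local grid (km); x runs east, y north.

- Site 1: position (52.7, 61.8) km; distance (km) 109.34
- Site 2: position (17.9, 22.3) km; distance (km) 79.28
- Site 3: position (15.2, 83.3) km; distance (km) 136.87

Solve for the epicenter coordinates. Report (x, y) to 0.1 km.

Circle about each station: (x − 52.7)² + (y − 61.8)² = 109.34²; (x − 17.9)² + (y − 22.3)² = 79.28²; (x − 15.2)² + (y − 83.3)² = 136.87².
Subtracting the Site 1 equation from the Site 2 and Site 3 equations removes the quadratic terms:
-69.6 x − 79.0 y = -108.91
-75.0 x + 43.0 y = -6204.76
Solving the 2×2 system: x ≈ 55.5, y ≈ -47.5 km.

x ≈ 55.5 km, y ≈ -47.5 km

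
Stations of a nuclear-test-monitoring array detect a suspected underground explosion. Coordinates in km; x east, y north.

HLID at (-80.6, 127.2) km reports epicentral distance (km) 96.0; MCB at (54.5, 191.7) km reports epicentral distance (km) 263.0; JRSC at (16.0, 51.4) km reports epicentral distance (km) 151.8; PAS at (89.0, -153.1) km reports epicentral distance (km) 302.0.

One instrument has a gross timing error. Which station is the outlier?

MCB

Solve using three stations at a time. Using HLID, JRSC, PAS (subtract circle equations pairwise → linear system) gives (x, y) ≈ (-135.8, 48.6).
Distances from that point to each station vs reported:
  HLID: calculated 96.1 vs reported 96.0 → residual 0.1 km
  MCB: calculated 238.1 vs reported 263.0 → residual 24.9 km
  JRSC: calculated 151.9 vs reported 151.8 → residual 0.1 km
  PAS: calculated 302.0 vs reported 302.0 → residual 0.0 km
HLID, JRSC, PAS are mutually consistent (residuals ≈ 0); MCB is off by 24.9 km.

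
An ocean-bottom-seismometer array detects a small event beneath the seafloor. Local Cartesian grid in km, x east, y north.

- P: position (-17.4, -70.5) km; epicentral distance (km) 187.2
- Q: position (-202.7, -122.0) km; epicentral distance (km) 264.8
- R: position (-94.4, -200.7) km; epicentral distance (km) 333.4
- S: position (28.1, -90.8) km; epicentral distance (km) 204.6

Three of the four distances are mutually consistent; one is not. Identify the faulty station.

Solve using three stations at a time. Using P, R, S (subtract circle equations pairwise → linear system) gives (x, y) ≈ (17.1, 113.5).
Distances from that point to each station vs reported:
  P: calculated 187.2 vs reported 187.2 → residual 0.0 km
  Q: calculated 322.1 vs reported 264.8 → residual 57.3 km
  R: calculated 333.4 vs reported 333.4 → residual 0.0 km
  S: calculated 204.6 vs reported 204.6 → residual 0.0 km
P, R, S are mutually consistent (residuals ≈ 0); Q is off by 57.3 km.

Q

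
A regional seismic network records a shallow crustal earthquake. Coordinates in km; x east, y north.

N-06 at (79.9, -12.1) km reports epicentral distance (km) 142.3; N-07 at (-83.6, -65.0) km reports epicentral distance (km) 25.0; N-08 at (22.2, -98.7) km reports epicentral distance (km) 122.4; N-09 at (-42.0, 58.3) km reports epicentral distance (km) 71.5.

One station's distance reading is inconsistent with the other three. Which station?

N-07

Solve using three stations at a time. Using N-06, N-08, N-09 (subtract circle equations pairwise → linear system) gives (x, y) ≈ (-62.4, -10.2).
Distances from that point to each station vs reported:
  N-06: calculated 142.3 vs reported 142.3 → residual 0.0 km
  N-07: calculated 58.7 vs reported 25.0 → residual 33.7 km
  N-08: calculated 122.4 vs reported 122.4 → residual 0.0 km
  N-09: calculated 71.5 vs reported 71.5 → residual 0.0 km
N-06, N-08, N-09 are mutually consistent (residuals ≈ 0); N-07 is off by 33.7 km.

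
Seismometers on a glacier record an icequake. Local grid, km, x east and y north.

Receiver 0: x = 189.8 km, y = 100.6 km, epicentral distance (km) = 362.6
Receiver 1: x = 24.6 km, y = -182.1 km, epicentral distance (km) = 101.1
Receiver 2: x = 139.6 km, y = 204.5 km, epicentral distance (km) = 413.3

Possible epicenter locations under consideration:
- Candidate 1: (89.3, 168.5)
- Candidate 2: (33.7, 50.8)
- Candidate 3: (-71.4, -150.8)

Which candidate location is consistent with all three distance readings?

For each candidate, compare |candidate − station| to the reported distance:
Candidate 1: residuals Receiver 0 241.3, Receiver 1 255.4, Receiver 2 351.4 → max 351.4 km
Candidate 2: residuals Receiver 0 198.7, Receiver 1 132.0, Receiver 2 226.6 → max 226.6 km
Candidate 3: residuals Receiver 0 0.1, Receiver 1 0.1, Receiver 2 0.1 → max 0.1 km
Only Candidate 3 has all residuals ≈ 0.

Candidate 3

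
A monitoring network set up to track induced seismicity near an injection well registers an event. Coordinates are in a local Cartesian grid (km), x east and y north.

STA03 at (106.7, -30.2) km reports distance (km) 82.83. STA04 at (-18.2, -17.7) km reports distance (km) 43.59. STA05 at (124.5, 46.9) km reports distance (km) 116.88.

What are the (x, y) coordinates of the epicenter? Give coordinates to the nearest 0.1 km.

25.3 km east, -14.9 km north

Circle about each station: (x − 106.7)² + (y + 30.2)² = 82.83²; (x + 18.2)² + (y + 17.7)² = 43.59²; (x − 124.5)² + (y − 46.9)² = 116.88².
Subtracting the STA03 equation from the STA04 and STA05 equations removes the quadratic terms:
-249.8 x + 25.0 y = -6691.68
35.6 x + 154.2 y = -1397.20
Solving the 2×2 system: x ≈ 25.3, y ≈ -14.9 km.
Check against STA03 (with the unrounded x, y): √((x − 106.7)²+(y + 30.2)²) = 82.83 ≈ 82.83 km. ✓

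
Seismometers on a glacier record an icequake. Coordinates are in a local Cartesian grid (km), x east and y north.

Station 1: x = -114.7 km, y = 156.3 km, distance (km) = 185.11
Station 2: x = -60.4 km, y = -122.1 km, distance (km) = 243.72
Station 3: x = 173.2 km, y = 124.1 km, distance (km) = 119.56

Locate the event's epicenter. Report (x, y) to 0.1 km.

x ≈ 58.4 km, y ≈ 90.7 km

Circle about each station: (x + 114.7)² + (y − 156.3)² = 185.11²; (x + 60.4)² + (y + 122.1)² = 243.72²; (x − 173.2)² + (y − 124.1)² = 119.56².
Subtracting the Station 1 equation from the Station 2 and Station 3 equations removes the quadratic terms:
108.6 x − 556.8 y = -44162.94
575.8 x − 64.4 y = 27784.39
Solving the 2×2 system: x ≈ 58.4, y ≈ 90.7 km.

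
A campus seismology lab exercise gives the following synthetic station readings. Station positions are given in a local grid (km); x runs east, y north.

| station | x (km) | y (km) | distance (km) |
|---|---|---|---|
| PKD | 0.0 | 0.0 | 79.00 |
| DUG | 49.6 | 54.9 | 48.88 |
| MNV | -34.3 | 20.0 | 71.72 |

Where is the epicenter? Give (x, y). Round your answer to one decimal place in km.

(6.9, 78.7)

Circle about each station: x² + y² = 79.00²; (x − 49.6)² + (y − 54.9)² = 48.88²; (x + 34.3)² + (y − 20.0)² = 71.72².
Subtracting pairs of circle equations eliminates x²+y² and gives linear equations (the radical axes):
99.2 x + 109.8 y = 9325.92
-68.6 x + 40.0 y = 2673.73
Solving the 2×2 system: x ≈ 6.9, y ≈ 78.7 km.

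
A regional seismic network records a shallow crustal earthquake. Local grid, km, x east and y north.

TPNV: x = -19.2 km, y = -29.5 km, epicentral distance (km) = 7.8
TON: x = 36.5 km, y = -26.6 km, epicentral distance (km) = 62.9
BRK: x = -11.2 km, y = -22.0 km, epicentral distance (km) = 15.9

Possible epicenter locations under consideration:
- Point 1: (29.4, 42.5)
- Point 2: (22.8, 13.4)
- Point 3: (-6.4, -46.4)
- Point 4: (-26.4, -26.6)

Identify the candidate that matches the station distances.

For each candidate, compare |candidate − station| to the reported distance:
Point 1: residuals TPNV 79.1, TON 6.6, BRK 60.3 → max 79.1 km
Point 2: residuals TPNV 52.2, TON 20.6, BRK 33.2 → max 52.2 km
Point 3: residuals TPNV 13.4, TON 15.7, BRK 9.0 → max 15.7 km
Point 4: residuals TPNV 0.0, TON 0.0, BRK 0.0 → max 0.0 km
Only Point 4 has all residuals ≈ 0.

Point 4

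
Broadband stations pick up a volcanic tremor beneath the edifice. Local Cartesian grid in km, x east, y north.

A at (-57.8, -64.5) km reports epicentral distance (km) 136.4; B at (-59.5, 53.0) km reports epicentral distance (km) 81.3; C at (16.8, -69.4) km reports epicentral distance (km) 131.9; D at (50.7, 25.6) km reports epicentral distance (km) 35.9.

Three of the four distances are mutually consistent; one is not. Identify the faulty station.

C

Solve using three stations at a time. Using A, B, D (subtract circle equations pairwise → linear system) gives (x, y) ≈ (21.5, 46.5).
Distances from that point to each station vs reported:
  A: calculated 136.4 vs reported 136.4 → residual 0.0 km
  B: calculated 81.3 vs reported 81.3 → residual 0.0 km
  C: calculated 115.9 vs reported 131.9 → residual 16.0 km
  D: calculated 35.9 vs reported 35.9 → residual 0.0 km
A, B, D are mutually consistent (residuals ≈ 0); C is off by 16.0 km.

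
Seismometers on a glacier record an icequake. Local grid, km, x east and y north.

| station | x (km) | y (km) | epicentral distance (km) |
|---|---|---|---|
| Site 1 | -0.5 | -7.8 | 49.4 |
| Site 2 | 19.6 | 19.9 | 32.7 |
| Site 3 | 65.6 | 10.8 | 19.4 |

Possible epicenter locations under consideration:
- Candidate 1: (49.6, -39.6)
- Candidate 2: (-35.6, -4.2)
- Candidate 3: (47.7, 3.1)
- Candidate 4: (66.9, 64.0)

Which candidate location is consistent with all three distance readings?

Candidate 3

For each candidate, compare |candidate − station| to the reported distance:
Candidate 1: residuals Site 1 9.9, Site 2 33.9, Site 3 33.5 → max 33.9 km
Candidate 2: residuals Site 1 14.1, Site 2 27.5, Site 3 82.9 → max 82.9 km
Candidate 3: residuals Site 1 0.0, Site 2 0.0, Site 3 0.1 → max 0.1 km
Candidate 4: residuals Site 1 49.1, Site 2 32.0, Site 3 33.8 → max 49.1 km
Only Candidate 3 has all residuals ≈ 0.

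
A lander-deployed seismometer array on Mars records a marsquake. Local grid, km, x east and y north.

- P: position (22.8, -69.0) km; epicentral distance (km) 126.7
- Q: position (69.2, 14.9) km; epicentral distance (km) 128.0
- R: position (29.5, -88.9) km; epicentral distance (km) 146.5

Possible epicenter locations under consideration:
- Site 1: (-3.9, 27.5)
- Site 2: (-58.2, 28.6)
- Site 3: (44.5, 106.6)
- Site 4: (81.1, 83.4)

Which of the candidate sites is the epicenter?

Site 2

For each candidate, compare |candidate − station| to the reported distance:
Site 1: residuals P 26.6, Q 53.8, R 25.4 → max 53.8 km
Site 2: residuals P 0.1, Q 0.1, R 0.1 → max 0.1 km
Site 3: residuals P 50.2, Q 33.0, R 49.6 → max 50.2 km
Site 4: residuals P 36.5, Q 58.5, R 33.4 → max 58.5 km
Only Site 2 has all residuals ≈ 0.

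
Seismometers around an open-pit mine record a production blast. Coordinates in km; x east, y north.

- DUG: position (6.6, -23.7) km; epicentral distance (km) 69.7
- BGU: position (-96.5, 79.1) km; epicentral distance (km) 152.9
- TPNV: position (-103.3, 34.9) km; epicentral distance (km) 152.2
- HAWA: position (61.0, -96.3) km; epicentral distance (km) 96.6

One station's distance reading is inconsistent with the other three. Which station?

HAWA

Solve using three stations at a time. Using DUG, BGU, TPNV (subtract circle equations pairwise → linear system) gives (x, y) ≈ (48.9, 31.7).
Distances from that point to each station vs reported:
  DUG: calculated 69.7 vs reported 69.7 → residual 0.0 km
  BGU: calculated 152.9 vs reported 152.9 → residual 0.0 km
  TPNV: calculated 152.2 vs reported 152.2 → residual 0.0 km
  HAWA: calculated 128.6 vs reported 96.6 → residual 32.0 km
DUG, BGU, TPNV are mutually consistent (residuals ≈ 0); HAWA is off by 32.0 km.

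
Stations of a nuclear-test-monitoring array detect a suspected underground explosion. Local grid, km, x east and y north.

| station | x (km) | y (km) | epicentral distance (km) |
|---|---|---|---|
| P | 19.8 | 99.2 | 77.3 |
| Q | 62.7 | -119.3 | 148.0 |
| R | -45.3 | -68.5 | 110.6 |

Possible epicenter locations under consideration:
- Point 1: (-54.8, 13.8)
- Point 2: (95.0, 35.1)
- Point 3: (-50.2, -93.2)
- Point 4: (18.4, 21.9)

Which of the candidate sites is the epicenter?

For each candidate, compare |candidate − station| to the reported distance:
Point 1: residuals P 36.1, Q 29.5, R 27.8 → max 36.1 km
Point 2: residuals P 21.5, Q 9.7, R 63.8 → max 63.8 km
Point 3: residuals P 127.4, Q 32.1, R 85.4 → max 127.4 km
Point 4: residuals P 0.0, Q 0.0, R 0.0 → max 0.0 km
Only Point 4 has all residuals ≈ 0.

Point 4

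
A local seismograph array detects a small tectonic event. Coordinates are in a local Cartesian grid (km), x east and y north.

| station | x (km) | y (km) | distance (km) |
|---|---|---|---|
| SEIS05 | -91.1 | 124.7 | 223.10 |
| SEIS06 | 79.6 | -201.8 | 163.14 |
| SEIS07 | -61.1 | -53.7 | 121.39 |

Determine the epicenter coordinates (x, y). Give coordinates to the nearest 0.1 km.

x ≈ 59.5 km, y ≈ -39.9 km

Circle about each station: (x + 91.1)² + (y − 124.7)² = 223.10²; (x − 79.6)² + (y + 201.8)² = 163.14²; (x + 61.1)² + (y + 53.7)² = 121.39².
Subtracting the SEIS05 equation from the SEIS06 and SEIS07 equations removes the quadratic terms:
341.4 x − 653.0 y = 46369.05
60.0 x − 356.8 y = 17805.68
Solving the 2×2 system: x ≈ 59.5, y ≈ -39.9 km.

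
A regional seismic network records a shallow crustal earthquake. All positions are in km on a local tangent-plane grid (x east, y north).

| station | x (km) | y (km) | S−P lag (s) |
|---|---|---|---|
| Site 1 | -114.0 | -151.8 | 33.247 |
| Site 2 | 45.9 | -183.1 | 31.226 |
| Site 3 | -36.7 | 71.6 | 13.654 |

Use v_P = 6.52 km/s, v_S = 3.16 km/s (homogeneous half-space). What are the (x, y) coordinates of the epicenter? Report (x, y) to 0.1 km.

(15.2, 5.9)

Distance from S−P lag: d = Δt · v_P v_S / (v_P − v_S) = Δt · (6.52·3.16)/(6.52−3.16) ≈ 6.1319·Δt.
So d_Site 1 = 203.87, d_Site 2 = 191.47, d_Site 3 = 83.73 km.
Circle about each station: (x + 114.0)² + (y + 151.8)² = 203.87²; (x − 45.9)² + (y + 183.1)² = 191.47²; (x + 36.7)² + (y − 71.6)² = 83.73².
Subtracting the Site 1 equation from the Site 2 and Site 3 equations removes the quadratic terms:
319.8 x − 62.6 y = 4495.40
154.6 x + 446.8 y = 4986.47
Solving the 2×2 system: x ≈ 15.2, y ≈ 5.9 km.
Check against Site 1 (with the unrounded x, y): √((x + 114.0)²+(y + 151.8)²) = 203.87 ≈ 203.87 km. ✓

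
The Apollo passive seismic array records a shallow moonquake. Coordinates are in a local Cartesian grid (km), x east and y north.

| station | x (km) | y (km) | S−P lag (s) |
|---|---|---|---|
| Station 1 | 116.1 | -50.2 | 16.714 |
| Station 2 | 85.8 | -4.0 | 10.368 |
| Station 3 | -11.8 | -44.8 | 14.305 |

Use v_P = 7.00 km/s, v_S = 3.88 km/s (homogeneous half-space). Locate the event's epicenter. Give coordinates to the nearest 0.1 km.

Distance from S−P lag: d = Δt · v_P v_S / (v_P − v_S) = Δt · (7.00·3.88)/(7.00−3.88) ≈ 8.7051·Δt.
So d_Station 1 = 145.50, d_Station 2 = 90.25, d_Station 3 = 124.53 km.
Circle about each station: (x − 116.1)² + (y + 50.2)² = 145.50²; (x − 85.8)² + (y + 4.0)² = 90.25²; (x + 11.8)² + (y + 44.8)² = 124.53².
Subtracting the Station 1 equation from the Station 2 and Station 3 equations removes the quadratic terms:
-60.6 x + 92.4 y = 4403.58
-255.8 x + 10.8 y = -8190.44
Solving the 2×2 system: x ≈ 35.0, y ≈ 70.6 km.

35.0 km east, 70.6 km north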